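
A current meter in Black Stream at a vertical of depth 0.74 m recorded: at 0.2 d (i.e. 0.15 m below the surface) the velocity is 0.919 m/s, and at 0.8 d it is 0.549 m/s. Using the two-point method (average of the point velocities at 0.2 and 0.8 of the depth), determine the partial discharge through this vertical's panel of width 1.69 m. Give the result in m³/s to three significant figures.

v̄ = (0.919 + 0.549) / 2 = 0.7340 m/s
q = v̄ × d × w = 0.7340 × 0.74 × 1.69 = 0.9179 m³/s

0.918 m³/s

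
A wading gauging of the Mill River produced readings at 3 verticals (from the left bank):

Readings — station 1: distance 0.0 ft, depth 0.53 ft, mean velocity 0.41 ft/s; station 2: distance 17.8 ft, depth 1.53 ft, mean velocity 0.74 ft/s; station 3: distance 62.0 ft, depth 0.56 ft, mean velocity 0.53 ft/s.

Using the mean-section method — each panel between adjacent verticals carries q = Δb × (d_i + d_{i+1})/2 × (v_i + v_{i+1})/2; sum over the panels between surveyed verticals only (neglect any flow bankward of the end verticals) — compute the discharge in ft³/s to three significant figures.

39.9 ft³/s

Panel 1-2: Δb = 17.8 ft, d̄ = (0.53+1.53)/2 = 1.03, v̄ = (0.41+0.74)/2 = 0.575 → q = 17.8×1.03×0.575 = 10.54 ft³/s
Panel 2-3: Δb = 44.2 ft, d̄ = (1.53+0.56)/2 = 1.045, v̄ = (0.74+0.53)/2 = 0.635 → q = 44.2×1.045×0.635 = 29.33 ft³/s
Q = Σ q = 39.87 ft³/s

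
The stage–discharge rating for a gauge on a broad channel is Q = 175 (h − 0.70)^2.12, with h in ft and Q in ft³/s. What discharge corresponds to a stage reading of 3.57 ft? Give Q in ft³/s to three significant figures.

1640 ft³/s

Q = 175 × (3.57 − 0.70)^2.12 = 175 × 2.87^2.12 = 1636 ft³/s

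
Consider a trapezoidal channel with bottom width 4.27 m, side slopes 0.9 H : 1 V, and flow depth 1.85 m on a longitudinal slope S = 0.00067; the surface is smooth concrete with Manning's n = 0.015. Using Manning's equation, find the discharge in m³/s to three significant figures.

A = (b + z·y)·y = (4.27 + 0.9×1.85)×1.85 = 10.98 m²
P = b + 2y√(1+z²) = 4.27 + 2×1.85×√(1+0.9²) = 9.248 m
R = A/P = 10.98/9.248 = 1.187 m
Q = (1/n)·A·R^(2/3)·S^(1/2) = (1/0.015) × 10.98 × 1.187^(2/3) × 0.00067^(1/2) = 21.24 m³/s

21.2 m³/s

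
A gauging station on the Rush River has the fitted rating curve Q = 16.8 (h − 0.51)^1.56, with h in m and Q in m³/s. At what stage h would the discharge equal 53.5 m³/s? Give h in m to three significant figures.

2.61 m

h − h₀ = (Q/C)^(1/b) = (53.5/16.8)^(1/1.56) = 2.101 m
h = 0.51 + 2.101 = 2.611 m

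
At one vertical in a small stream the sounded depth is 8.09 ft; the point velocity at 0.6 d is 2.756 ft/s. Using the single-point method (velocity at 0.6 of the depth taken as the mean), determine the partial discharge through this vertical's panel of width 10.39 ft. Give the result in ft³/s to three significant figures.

v̄ = v₀.₆ = 2.756 ft/s
q = v̄ × d × w = 2.756 × 8.09 × 10.39 = 231.7 ft³/s

232 ft³/s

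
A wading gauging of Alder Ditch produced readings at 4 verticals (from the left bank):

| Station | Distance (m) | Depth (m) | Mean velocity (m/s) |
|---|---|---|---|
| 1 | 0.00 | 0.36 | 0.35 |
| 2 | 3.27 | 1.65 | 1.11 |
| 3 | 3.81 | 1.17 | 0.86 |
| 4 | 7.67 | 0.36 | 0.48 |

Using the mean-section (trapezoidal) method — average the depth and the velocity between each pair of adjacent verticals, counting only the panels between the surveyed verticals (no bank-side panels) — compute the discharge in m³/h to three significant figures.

Panel 1-2: Δb = 3.27 m, d̄ = (0.36+1.65)/2 = 1.005, v̄ = (0.35+1.11)/2 = 0.73 → q = 3.27×1.005×0.73 = 2.399 m³/s
Panel 2-3: Δb = 0.54 m, d̄ = (1.65+1.17)/2 = 1.41, v̄ = (1.11+0.86)/2 = 0.985 → q = 0.54×1.41×0.985 = 0.7500 m³/s
Panel 3-4: Δb = 3.86 m, d̄ = (1.17+0.36)/2 = 0.765, v̄ = (0.86+0.48)/2 = 0.67 → q = 3.86×0.765×0.67 = 1.978 m³/s
Q = Σ q = 5.127 m³/s
= 5.127 × 3600 = 18460 m³/h

18500 m³/h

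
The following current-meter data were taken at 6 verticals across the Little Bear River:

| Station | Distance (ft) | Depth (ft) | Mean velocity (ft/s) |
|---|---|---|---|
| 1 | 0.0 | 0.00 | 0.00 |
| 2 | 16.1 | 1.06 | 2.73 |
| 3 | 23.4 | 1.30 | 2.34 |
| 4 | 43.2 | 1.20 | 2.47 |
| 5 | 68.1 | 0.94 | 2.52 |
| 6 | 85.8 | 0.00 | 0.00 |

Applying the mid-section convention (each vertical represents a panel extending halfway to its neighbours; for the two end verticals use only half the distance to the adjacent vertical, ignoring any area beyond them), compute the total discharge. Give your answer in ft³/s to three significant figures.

192 ft³/s

w_2 = (23.4 − 0.0)/2 = 11.7 ft; q_2 = 2.73 × 1.06 × 11.7 = 33.86 ft³/s
w_3 = (43.2 − 16.1)/2 = 13.55 ft; q_3 = 2.34 × 1.30 × 13.55 = 41.22 ft³/s
w_4 = (68.1 − 23.4)/2 = 22.35 ft; q_4 = 2.47 × 1.20 × 22.35 = 66.25 ft³/s
w_5 = (85.8 − 43.2)/2 = 21.3 ft; q_5 = 2.52 × 0.94 × 21.3 = 50.46 ft³/s
Stations 1, 6 contribute zero (depth or velocity is 0).
Q = Σ qᵢ = 191.8 ft³/s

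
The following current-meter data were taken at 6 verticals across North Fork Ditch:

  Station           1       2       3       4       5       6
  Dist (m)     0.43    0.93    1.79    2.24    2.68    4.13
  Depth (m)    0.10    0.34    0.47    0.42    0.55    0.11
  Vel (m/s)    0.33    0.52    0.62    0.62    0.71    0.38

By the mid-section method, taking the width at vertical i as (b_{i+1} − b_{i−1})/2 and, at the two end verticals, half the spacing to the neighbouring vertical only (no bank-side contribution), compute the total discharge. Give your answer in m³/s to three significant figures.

w_1 = (0.93 − 0.43)/2 = 0.25 m; q_1 = 0.33 × 0.10 × 0.25 = 0.008250 m³/s
w_2 = (1.79 − 0.43)/2 = 0.68 m; q_2 = 0.52 × 0.34 × 0.68 = 0.1202 m³/s
w_3 = (2.24 − 0.93)/2 = 0.655 m; q_3 = 0.62 × 0.47 × 0.655 = 0.1909 m³/s
w_4 = (2.68 − 1.79)/2 = 0.445 m; q_4 = 0.62 × 0.42 × 0.445 = 0.1159 m³/s
w_5 = (4.13 − 2.24)/2 = 0.945 m; q_5 = 0.71 × 0.55 × 0.945 = 0.3690 m³/s
w_6 = (4.13 − 2.68)/2 = 0.725 m; q_6 = 0.38 × 0.11 × 0.725 = 0.03031 m³/s
Q = Σ qᵢ = 0.8345 m³/s

0.835 m³/s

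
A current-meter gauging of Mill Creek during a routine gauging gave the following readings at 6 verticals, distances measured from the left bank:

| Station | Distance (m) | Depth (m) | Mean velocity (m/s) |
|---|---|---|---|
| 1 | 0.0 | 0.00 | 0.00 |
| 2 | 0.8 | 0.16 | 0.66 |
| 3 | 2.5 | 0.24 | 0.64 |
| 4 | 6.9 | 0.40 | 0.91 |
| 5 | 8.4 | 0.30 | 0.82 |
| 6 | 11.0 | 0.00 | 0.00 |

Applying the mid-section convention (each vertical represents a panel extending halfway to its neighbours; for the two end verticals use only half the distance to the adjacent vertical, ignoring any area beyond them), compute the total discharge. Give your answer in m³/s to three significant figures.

2.18 m³/s

w_2 = (2.5 − 0.0)/2 = 1.25 m; q_2 = 0.66 × 0.16 × 1.25 = 0.1320 m³/s
w_3 = (6.9 − 0.8)/2 = 3.05 m; q_3 = 0.64 × 0.24 × 3.05 = 0.4685 m³/s
w_4 = (8.4 − 2.5)/2 = 2.95 m; q_4 = 0.91 × 0.40 × 2.95 = 1.074 m³/s
w_5 = (11.0 − 6.9)/2 = 2.05 m; q_5 = 0.82 × 0.30 × 2.05 = 0.5043 m³/s
Stations 1, 6 contribute zero (depth or velocity is 0).
Q = Σ qᵢ = 2.179 m³/s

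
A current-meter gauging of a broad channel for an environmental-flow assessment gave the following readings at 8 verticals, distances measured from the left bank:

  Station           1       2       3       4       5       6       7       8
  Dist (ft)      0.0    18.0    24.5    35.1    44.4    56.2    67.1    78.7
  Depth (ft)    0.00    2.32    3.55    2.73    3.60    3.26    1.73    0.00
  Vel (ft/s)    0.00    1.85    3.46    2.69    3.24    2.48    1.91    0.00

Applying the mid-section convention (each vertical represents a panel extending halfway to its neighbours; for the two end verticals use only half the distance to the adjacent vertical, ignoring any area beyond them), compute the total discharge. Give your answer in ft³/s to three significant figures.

w_2 = (24.5 − 0.0)/2 = 12.25 ft; q_2 = 1.85 × 2.32 × 12.25 = 52.58 ft³/s
w_3 = (35.1 − 18.0)/2 = 8.55 ft; q_3 = 3.46 × 3.55 × 8.55 = 105.0 ft³/s
w_4 = (44.4 − 24.5)/2 = 9.95 ft; q_4 = 2.69 × 2.73 × 9.95 = 73.07 ft³/s
w_5 = (56.2 − 35.1)/2 = 10.55 ft; q_5 = 3.24 × 3.60 × 10.55 = 123.1 ft³/s
w_6 = (67.1 − 44.4)/2 = 11.35 ft; q_6 = 2.48 × 3.26 × 11.35 = 91.76 ft³/s
w_7 = (78.7 − 56.2)/2 = 11.25 ft; q_7 = 1.91 × 1.73 × 11.25 = 37.17 ft³/s
Stations 1, 8 contribute zero (depth or velocity is 0).
Q = Σ qᵢ = 482.7 ft³/s

483 ft³/s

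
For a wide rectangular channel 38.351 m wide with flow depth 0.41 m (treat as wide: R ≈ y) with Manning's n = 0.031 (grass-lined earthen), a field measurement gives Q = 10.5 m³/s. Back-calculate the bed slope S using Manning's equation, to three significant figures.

0.00141

A = b·y = 38.351 × 0.41 = 15.72 m²
Wide channel: R ≈ y = 0.41 m
S = (Q·n / (1·A·R^(2/3)))² = (10.5×0.031 / (1×15.72×0.5519))² = 0.001407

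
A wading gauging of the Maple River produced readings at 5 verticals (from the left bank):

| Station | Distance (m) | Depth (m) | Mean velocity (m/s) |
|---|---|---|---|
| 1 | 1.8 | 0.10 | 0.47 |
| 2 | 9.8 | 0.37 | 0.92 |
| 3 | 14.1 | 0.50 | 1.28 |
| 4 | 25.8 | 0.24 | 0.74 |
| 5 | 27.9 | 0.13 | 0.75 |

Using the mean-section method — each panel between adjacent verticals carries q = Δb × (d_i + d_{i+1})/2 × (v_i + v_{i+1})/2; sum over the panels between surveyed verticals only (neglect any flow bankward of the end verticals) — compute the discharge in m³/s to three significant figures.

Panel 1-2: Δb = 8 m, d̄ = (0.10+0.37)/2 = 0.235, v̄ = (0.47+0.92)/2 = 0.695 → q = 8×0.235×0.695 = 1.307 m³/s
Panel 2-3: Δb = 4.3 m, d̄ = (0.37+0.50)/2 = 0.435, v̄ = (0.92+1.28)/2 = 1.1 → q = 4.3×0.435×1.1 = 2.058 m³/s
Panel 3-4: Δb = 11.7 m, d̄ = (0.50+0.24)/2 = 0.37, v̄ = (1.28+0.74)/2 = 1.01 → q = 11.7×0.37×1.01 = 4.372 m³/s
Panel 4-5: Δb = 2.1 m, d̄ = (0.24+0.13)/2 = 0.185, v̄ = (0.74+0.75)/2 = 0.745 → q = 2.1×0.185×0.745 = 0.2894 m³/s
Q = Σ q = 8.026 m³/s

8.03 m³/s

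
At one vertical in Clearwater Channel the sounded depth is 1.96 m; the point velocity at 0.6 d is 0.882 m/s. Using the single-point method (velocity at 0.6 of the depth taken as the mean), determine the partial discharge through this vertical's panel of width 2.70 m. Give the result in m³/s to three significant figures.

v̄ = v₀.₆ = 0.882 m/s
q = v̄ × d × w = 0.8820 × 1.96 × 2.70 = 4.668 m³/s

4.67 m³/s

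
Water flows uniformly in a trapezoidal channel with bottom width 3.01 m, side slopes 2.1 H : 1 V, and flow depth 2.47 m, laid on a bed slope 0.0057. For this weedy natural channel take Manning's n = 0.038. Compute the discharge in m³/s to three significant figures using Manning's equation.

50.3 m³/s

A = (b + z·y)·y = (3.01 + 2.1×2.47)×2.47 = 20.25 m²
P = b + 2y√(1+z²) = 3.01 + 2×2.47×√(1+2.1²) = 14.50 m
R = A/P = 20.25/14.50 = 1.396 m
Q = (1/n)·A·R^(2/3)·S^(1/2) = (1/0.038) × 20.25 × 1.396^(2/3) × 0.0057^(1/2) = 50.25 m³/s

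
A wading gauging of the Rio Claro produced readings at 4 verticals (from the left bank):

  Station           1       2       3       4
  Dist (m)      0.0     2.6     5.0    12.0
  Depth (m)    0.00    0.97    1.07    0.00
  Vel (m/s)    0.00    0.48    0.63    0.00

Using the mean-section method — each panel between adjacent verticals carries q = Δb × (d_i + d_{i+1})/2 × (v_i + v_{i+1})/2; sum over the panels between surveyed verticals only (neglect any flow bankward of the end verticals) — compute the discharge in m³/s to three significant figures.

2.84 m³/s

Panel 1-2: Δb = 2.6 m, d̄ = (0.00+0.97)/2 = 0.485, v̄ = (0.00+0.48)/2 = 0.24 → q = 2.6×0.485×0.24 = 0.3026 m³/s
Panel 2-3: Δb = 2.4 m, d̄ = (0.97+1.07)/2 = 1.02, v̄ = (0.48+0.63)/2 = 0.555 → q = 2.4×1.02×0.555 = 1.359 m³/s
Panel 3-4: Δb = 7 m, d̄ = (1.07+0.00)/2 = 0.535, v̄ = (0.63+0.00)/2 = 0.315 → q = 7×0.535×0.315 = 1.180 m³/s
Q = Σ q = 2.841 m³/s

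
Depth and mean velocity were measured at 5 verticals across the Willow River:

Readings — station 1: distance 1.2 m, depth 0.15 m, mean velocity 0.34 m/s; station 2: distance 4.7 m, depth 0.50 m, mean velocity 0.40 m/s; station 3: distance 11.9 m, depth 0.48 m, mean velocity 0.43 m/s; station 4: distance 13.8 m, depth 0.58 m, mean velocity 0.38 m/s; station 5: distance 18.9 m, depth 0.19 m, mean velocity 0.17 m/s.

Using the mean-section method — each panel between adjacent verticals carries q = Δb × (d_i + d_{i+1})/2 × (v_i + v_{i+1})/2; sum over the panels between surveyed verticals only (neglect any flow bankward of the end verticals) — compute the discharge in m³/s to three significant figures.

Panel 1-2: Δb = 3.5 m, d̄ = (0.15+0.50)/2 = 0.325, v̄ = (0.34+0.40)/2 = 0.37 → q = 3.5×0.325×0.37 = 0.4209 m³/s
Panel 2-3: Δb = 7.2 m, d̄ = (0.50+0.48)/2 = 0.49, v̄ = (0.40+0.43)/2 = 0.415 → q = 7.2×0.49×0.415 = 1.464 m³/s
Panel 3-4: Δb = 1.9 m, d̄ = (0.48+0.58)/2 = 0.53, v̄ = (0.43+0.38)/2 = 0.405 → q = 1.9×0.53×0.405 = 0.4078 m³/s
Panel 4-5: Δb = 5.1 m, d̄ = (0.58+0.19)/2 = 0.385, v̄ = (0.38+0.17)/2 = 0.275 → q = 5.1×0.385×0.275 = 0.5400 m³/s
Q = Σ q = 2.833 m³/s

2.83 m³/s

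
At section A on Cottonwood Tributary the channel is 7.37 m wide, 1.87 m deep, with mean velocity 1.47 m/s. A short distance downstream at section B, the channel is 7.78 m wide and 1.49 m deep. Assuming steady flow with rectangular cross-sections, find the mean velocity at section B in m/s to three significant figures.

1.75 m/s

Q = A₁V₁ = (7.37×1.87) × 1.47 = 20.26 m³/s
A₂ = 7.78 × 1.49 = 11.59 m²
V₂ = Q/A₂ = 20.26/11.59 = 1.748 m/s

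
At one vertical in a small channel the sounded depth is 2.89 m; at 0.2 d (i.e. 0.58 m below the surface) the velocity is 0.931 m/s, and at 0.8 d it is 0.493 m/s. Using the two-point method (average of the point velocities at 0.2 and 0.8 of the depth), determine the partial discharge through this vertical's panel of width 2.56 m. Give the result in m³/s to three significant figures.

5.27 m³/s

v̄ = (0.931 + 0.493) / 2 = 0.7120 m/s
q = v̄ × d × w = 0.7120 × 2.89 × 2.56 = 5.268 m³/s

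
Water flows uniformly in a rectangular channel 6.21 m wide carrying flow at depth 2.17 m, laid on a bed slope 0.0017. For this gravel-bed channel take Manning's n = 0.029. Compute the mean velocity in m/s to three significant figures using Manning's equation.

1.67 m/s

A = b·y = 6.21 × 2.17 = 13.48 m²
P = b + 2y = 6.21 + 2×2.17 = 10.55 m
R = A/P = 13.48/10.55 = 1.277 m
Q = (1/n)·A·R^(2/3)·S^(1/2) = (1/0.029) × 13.48 × 1.277^(2/3) × 0.0017^(1/2) = 22.56 m³/s
V = Q/A = 22.56/13.48 = 1.674 m/s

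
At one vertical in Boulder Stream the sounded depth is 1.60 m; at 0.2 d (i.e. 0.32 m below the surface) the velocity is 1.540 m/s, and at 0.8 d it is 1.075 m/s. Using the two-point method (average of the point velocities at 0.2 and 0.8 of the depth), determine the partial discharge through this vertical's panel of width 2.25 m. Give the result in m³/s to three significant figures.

v̄ = (1.540 + 1.075) / 2 = 1.308 m/s
q = v̄ × d × w = 1.308 × 1.60 × 2.25 = 4.707 m³/s

4.71 m³/s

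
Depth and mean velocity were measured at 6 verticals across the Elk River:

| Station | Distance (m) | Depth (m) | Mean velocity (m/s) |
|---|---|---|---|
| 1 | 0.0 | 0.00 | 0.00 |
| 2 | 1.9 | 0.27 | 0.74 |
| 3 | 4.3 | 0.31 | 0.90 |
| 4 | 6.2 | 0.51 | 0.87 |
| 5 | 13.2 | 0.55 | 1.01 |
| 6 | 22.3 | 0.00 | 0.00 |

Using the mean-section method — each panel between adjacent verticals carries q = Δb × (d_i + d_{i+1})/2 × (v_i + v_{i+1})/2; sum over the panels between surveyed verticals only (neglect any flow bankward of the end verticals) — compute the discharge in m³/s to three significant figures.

6.11 m³/s

Panel 1-2: Δb = 1.9 m, d̄ = (0.00+0.27)/2 = 0.135, v̄ = (0.00+0.74)/2 = 0.37 → q = 1.9×0.135×0.37 = 0.09491 m³/s
Panel 2-3: Δb = 2.4 m, d̄ = (0.27+0.31)/2 = 0.29, v̄ = (0.74+0.90)/2 = 0.82 → q = 2.4×0.29×0.82 = 0.5707 m³/s
Panel 3-4: Δb = 1.9 m, d̄ = (0.31+0.51)/2 = 0.41, v̄ = (0.90+0.87)/2 = 0.885 → q = 1.9×0.41×0.885 = 0.6894 m³/s
Panel 4-5: Δb = 7 m, d̄ = (0.51+0.55)/2 = 0.53, v̄ = (0.87+1.01)/2 = 0.94 → q = 7×0.53×0.94 = 3.487 m³/s
Panel 5-6: Δb = 9.1 m, d̄ = (0.55+0.00)/2 = 0.275, v̄ = (1.01+0.00)/2 = 0.505 → q = 9.1×0.275×0.505 = 1.264 m³/s
Q = Σ q = 6.106 m³/s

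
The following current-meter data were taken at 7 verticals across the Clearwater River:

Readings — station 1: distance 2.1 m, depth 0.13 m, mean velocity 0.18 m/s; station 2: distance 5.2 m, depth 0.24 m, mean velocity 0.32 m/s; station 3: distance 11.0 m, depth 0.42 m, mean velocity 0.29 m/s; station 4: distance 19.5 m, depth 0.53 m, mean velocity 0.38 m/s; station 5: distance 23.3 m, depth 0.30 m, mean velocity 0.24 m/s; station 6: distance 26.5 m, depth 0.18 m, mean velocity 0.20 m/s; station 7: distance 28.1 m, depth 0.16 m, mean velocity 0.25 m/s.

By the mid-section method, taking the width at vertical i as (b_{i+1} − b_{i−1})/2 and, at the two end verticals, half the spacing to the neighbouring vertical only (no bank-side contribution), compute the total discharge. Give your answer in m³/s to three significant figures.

w_1 = (5.2 − 2.1)/2 = 1.55 m; q_1 = 0.18 × 0.13 × 1.55 = 0.03627 m³/s
w_2 = (11.0 − 2.1)/2 = 4.45 m; q_2 = 0.32 × 0.24 × 4.45 = 0.3418 m³/s
w_3 = (19.5 − 5.2)/2 = 7.15 m; q_3 = 0.29 × 0.42 × 7.15 = 0.8709 m³/s
w_4 = (23.3 − 11.0)/2 = 6.15 m; q_4 = 0.38 × 0.53 × 6.15 = 1.239 m³/s
w_5 = (26.5 − 19.5)/2 = 3.5 m; q_5 = 0.24 × 0.30 × 3.5 = 0.2520 m³/s
w_6 = (28.1 − 23.3)/2 = 2.4 m; q_6 = 0.20 × 0.18 × 2.4 = 0.08640 m³/s
w_7 = (28.1 − 26.5)/2 = 0.8 m; q_7 = 0.25 × 0.16 × 0.8 = 0.03200 m³/s
Q = Σ qᵢ = 2.858 m³/s

2.86 m³/s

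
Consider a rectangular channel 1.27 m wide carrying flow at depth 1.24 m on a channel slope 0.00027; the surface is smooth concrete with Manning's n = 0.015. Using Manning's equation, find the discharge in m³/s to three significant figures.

0.967 m³/s

A = b·y = 1.27 × 1.24 = 1.575 m²
P = b + 2y = 1.27 + 2×1.24 = 3.750 m
R = A/P = 1.575/3.750 = 0.4199 m
Q = (1/n)·A·R^(2/3)·S^(1/2) = (1/0.015) × 1.575 × 0.4199^(2/3) × 0.00027^(1/2) = 0.9674 m³/s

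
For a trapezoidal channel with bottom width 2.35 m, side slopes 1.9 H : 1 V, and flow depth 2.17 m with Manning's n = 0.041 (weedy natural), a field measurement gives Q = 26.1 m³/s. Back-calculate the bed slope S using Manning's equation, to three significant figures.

A = (b + z·y)·y = (2.35 + 1.9×2.17)×2.17 = 14.05 m²
P = b + 2y√(1+z²) = 2.35 + 2×2.17×√(1+1.9²) = 11.67 m
R = A/P = 14.05/11.67 = 1.204 m
S = (Q·n / (1·A·R^(2/3)))² = (26.1×0.041 / (1×14.05×1.132))² = 0.004532

0.00453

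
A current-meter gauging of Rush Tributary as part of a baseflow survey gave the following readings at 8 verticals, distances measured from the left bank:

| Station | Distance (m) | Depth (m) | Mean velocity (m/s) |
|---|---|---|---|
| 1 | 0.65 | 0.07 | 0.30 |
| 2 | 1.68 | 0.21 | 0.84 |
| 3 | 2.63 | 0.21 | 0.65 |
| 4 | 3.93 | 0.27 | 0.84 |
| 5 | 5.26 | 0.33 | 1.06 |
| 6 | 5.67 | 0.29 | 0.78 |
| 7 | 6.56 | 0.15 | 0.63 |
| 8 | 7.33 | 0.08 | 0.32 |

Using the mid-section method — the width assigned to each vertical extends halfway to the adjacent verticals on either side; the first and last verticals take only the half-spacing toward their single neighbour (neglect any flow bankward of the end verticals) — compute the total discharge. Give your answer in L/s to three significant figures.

w_1 = (1.68 − 0.65)/2 = 0.515 m; q_1 = 0.30 × 0.07 × 0.515 = 0.01082 m³/s
w_2 = (2.63 − 0.65)/2 = 0.99 m; q_2 = 0.84 × 0.21 × 0.99 = 0.1746 m³/s
w_3 = (3.93 − 1.68)/2 = 1.125 m; q_3 = 0.65 × 0.21 × 1.125 = 0.1536 m³/s
w_4 = (5.26 − 2.63)/2 = 1.315 m; q_4 = 0.84 × 0.27 × 1.315 = 0.2982 m³/s
w_5 = (5.67 − 3.93)/2 = 0.87 m; q_5 = 1.06 × 0.33 × 0.87 = 0.3043 m³/s
w_6 = (6.56 − 5.26)/2 = 0.65 m; q_6 = 0.78 × 0.29 × 0.65 = 0.1470 m³/s
w_7 = (7.33 − 5.67)/2 = 0.83 m; q_7 = 0.63 × 0.15 × 0.83 = 0.07844 m³/s
w_8 = (7.33 − 6.56)/2 = 0.385 m; q_8 = 0.32 × 0.08 × 0.385 = 0.009856 m³/s
Q = Σ qᵢ = 1.177 m³/s
= 1.177 × 1000 = 1177 L/s

1180 L/s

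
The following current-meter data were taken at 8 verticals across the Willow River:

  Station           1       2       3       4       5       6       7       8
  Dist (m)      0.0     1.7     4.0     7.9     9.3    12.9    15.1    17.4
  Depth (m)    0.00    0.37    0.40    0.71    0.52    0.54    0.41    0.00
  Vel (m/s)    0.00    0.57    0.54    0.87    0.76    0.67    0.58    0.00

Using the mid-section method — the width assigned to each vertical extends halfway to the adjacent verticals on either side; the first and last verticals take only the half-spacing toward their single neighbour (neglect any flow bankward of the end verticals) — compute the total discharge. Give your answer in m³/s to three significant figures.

5.30 m³/s

w_2 = (4.0 − 0.0)/2 = 2 m; q_2 = 0.57 × 0.37 × 2 = 0.4218 m³/s
w_3 = (7.9 − 1.7)/2 = 3.1 m; q_3 = 0.54 × 0.40 × 3.1 = 0.6696 m³/s
w_4 = (9.3 − 4.0)/2 = 2.65 m; q_4 = 0.87 × 0.71 × 2.65 = 1.637 m³/s
w_5 = (12.9 − 7.9)/2 = 2.5 m; q_5 = 0.76 × 0.52 × 2.5 = 0.9880 m³/s
w_6 = (15.1 − 9.3)/2 = 2.9 m; q_6 = 0.67 × 0.54 × 2.9 = 1.049 m³/s
w_7 = (17.4 − 12.9)/2 = 2.25 m; q_7 = 0.58 × 0.41 × 2.25 = 0.5351 m³/s
Stations 1, 8 contribute zero (depth or velocity is 0).
Q = Σ qᵢ = 5.301 m³/s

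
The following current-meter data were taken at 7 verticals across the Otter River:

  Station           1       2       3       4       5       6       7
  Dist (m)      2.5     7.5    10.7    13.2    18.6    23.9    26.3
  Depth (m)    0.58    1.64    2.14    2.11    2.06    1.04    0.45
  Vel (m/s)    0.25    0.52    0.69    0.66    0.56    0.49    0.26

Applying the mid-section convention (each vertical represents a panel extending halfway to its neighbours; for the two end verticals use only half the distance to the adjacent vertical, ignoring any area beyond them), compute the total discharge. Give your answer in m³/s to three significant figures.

21.8 m³/s

w_1 = (7.5 − 2.5)/2 = 2.5 m; q_1 = 0.25 × 0.58 × 2.5 = 0.3625 m³/s
w_2 = (10.7 − 2.5)/2 = 4.1 m; q_2 = 0.52 × 1.64 × 4.1 = 3.496 m³/s
w_3 = (13.2 − 7.5)/2 = 2.85 m; q_3 = 0.69 × 2.14 × 2.85 = 4.208 m³/s
w_4 = (18.6 − 10.7)/2 = 3.95 m; q_4 = 0.66 × 2.11 × 3.95 = 5.501 m³/s
w_5 = (23.9 − 13.2)/2 = 5.35 m; q_5 = 0.56 × 2.06 × 5.35 = 6.172 m³/s
w_6 = (26.3 − 18.6)/2 = 3.85 m; q_6 = 0.49 × 1.04 × 3.85 = 1.962 m³/s
w_7 = (26.3 − 23.9)/2 = 1.2 m; q_7 = 0.26 × 0.45 × 1.2 = 0.1404 m³/s
Q = Σ qᵢ = 21.84 m³/s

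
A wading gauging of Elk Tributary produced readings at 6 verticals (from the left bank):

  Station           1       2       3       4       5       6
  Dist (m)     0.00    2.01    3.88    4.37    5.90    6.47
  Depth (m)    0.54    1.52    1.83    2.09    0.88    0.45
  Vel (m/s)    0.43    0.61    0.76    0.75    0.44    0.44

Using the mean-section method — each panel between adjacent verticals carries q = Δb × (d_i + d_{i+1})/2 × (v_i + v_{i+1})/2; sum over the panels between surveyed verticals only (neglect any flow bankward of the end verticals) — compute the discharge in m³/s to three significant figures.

Panel 1-2: Δb = 2.01 m, d̄ = (0.54+1.52)/2 = 1.03, v̄ = (0.43+0.61)/2 = 0.52 → q = 2.01×1.03×0.52 = 1.077 m³/s
Panel 2-3: Δb = 1.87 m, d̄ = (1.52+1.83)/2 = 1.675, v̄ = (0.61+0.76)/2 = 0.685 → q = 1.87×1.675×0.685 = 2.146 m³/s
Panel 3-4: Δb = 0.49 m, d̄ = (1.83+2.09)/2 = 1.96, v̄ = (0.76+0.75)/2 = 0.755 → q = 0.49×1.96×0.755 = 0.7251 m³/s
Panel 4-5: Δb = 1.53 m, d̄ = (2.09+0.88)/2 = 1.485, v̄ = (0.75+0.44)/2 = 0.595 → q = 1.53×1.485×0.595 = 1.352 m³/s
Panel 5-6: Δb = 0.57 m, d̄ = (0.88+0.45)/2 = 0.665, v̄ = (0.44+0.44)/2 = 0.44 → q = 0.57×0.665×0.44 = 0.1668 m³/s
Q = Σ q = 5.466 m³/s

5.47 m³/s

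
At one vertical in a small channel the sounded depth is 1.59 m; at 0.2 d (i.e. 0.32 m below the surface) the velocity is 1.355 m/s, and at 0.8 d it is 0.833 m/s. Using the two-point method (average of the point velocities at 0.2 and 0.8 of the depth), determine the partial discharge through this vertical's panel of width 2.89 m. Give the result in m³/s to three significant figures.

5.03 m³/s

v̄ = (1.355 + 0.833) / 2 = 1.094 m/s
q = v̄ × d × w = 1.094 × 1.59 × 2.89 = 5.027 m³/s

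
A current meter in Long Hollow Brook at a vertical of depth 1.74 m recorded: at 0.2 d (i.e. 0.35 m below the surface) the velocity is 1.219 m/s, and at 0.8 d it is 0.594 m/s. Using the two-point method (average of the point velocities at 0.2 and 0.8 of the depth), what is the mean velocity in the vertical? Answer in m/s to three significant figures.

v̄ = (1.219 + 0.594) / 2 = 0.9065 m/s

0.907 m/s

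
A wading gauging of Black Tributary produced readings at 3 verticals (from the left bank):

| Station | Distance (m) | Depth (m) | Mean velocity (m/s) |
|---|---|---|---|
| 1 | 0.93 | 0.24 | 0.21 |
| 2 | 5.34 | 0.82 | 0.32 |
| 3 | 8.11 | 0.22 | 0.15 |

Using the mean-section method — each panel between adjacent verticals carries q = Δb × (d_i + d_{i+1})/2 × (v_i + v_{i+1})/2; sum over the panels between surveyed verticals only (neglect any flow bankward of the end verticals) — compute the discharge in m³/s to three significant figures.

0.958 m³/s

Panel 1-2: Δb = 4.41 m, d̄ = (0.24+0.82)/2 = 0.53, v̄ = (0.21+0.32)/2 = 0.265 → q = 4.41×0.53×0.265 = 0.6194 m³/s
Panel 2-3: Δb = 2.77 m, d̄ = (0.82+0.22)/2 = 0.52, v̄ = (0.32+0.15)/2 = 0.235 → q = 2.77×0.52×0.235 = 0.3385 m³/s
Q = Σ q = 0.9579 m³/s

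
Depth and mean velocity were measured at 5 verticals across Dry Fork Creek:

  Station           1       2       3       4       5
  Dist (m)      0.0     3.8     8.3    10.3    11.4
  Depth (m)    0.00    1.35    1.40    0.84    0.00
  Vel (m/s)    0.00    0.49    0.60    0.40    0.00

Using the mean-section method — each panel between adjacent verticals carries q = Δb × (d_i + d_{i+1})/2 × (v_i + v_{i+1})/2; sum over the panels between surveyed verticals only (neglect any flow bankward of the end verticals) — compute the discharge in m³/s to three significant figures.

Panel 1-2: Δb = 3.8 m, d̄ = (0.00+1.35)/2 = 0.675, v̄ = (0.00+0.49)/2 = 0.245 → q = 3.8×0.675×0.245 = 0.6284 m³/s
Panel 2-3: Δb = 4.5 m, d̄ = (1.35+1.40)/2 = 1.375, v̄ = (0.49+0.60)/2 = 0.545 → q = 4.5×1.375×0.545 = 3.372 m³/s
Panel 3-4: Δb = 2 m, d̄ = (1.40+0.84)/2 = 1.12, v̄ = (0.60+0.40)/2 = 0.5 → q = 2×1.12×0.5 = 1.120 m³/s
Panel 4-5: Δb = 1.1 m, d̄ = (0.84+0.00)/2 = 0.42, v̄ = (0.40+0.00)/2 = 0.2 → q = 1.1×0.42×0.2 = 0.09240 m³/s
Q = Σ q = 5.213 m³/s

5.21 m³/s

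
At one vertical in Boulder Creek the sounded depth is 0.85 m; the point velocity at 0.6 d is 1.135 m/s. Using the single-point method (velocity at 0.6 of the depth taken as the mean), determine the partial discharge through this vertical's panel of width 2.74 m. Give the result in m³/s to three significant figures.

2.64 m³/s

v̄ = v₀.₆ = 1.135 m/s
q = v̄ × d × w = 1.135 × 0.85 × 2.74 = 2.643 m³/s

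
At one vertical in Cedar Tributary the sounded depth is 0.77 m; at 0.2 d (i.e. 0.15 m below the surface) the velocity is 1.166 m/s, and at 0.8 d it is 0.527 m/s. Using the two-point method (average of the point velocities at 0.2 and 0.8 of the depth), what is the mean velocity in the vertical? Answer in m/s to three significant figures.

0.847 m/s

v̄ = (1.166 + 0.527) / 2 = 0.8465 m/s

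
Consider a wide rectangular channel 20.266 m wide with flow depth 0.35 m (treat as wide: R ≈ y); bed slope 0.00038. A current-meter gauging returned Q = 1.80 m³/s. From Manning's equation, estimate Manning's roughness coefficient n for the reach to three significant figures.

A = b·y = 20.266 × 0.35 = 7.093 m²
Wide channel: R ≈ y = 0.35 m
n = (1/Q)·A·R^(2/3)·S^(1/2) = (1/1.80) × 7.093 × 0.4966 × 0.01949 = 0.03815

0.0382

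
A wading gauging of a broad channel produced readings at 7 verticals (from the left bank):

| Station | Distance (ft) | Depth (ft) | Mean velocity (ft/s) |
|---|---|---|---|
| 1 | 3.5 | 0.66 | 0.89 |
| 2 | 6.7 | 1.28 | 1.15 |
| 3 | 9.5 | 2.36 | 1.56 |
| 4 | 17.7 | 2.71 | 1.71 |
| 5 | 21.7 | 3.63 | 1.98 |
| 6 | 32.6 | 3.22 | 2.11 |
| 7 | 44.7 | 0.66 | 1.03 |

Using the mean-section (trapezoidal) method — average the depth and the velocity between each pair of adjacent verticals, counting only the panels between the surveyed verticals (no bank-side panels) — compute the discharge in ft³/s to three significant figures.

181 ft³/s

Panel 1-2: Δb = 3.2 ft, d̄ = (0.66+1.28)/2 = 0.97, v̄ = (0.89+1.15)/2 = 1.02 → q = 3.2×0.97×1.02 = 3.166 ft³/s
Panel 2-3: Δb = 2.8 ft, d̄ = (1.28+2.36)/2 = 1.82, v̄ = (1.15+1.56)/2 = 1.355 → q = 2.8×1.82×1.355 = 6.905 ft³/s
Panel 3-4: Δb = 8.2 ft, d̄ = (2.36+2.71)/2 = 2.535, v̄ = (1.56+1.71)/2 = 1.635 → q = 8.2×2.535×1.635 = 33.99 ft³/s
Panel 4-5: Δb = 4 ft, d̄ = (2.71+3.63)/2 = 3.17, v̄ = (1.71+1.98)/2 = 1.845 → q = 4×3.17×1.845 = 23.39 ft³/s
Panel 5-6: Δb = 10.9 ft, d̄ = (3.63+3.22)/2 = 3.425, v̄ = (1.98+2.11)/2 = 2.045 → q = 10.9×3.425×2.045 = 76.34 ft³/s
Panel 6-7: Δb = 12.1 ft, d̄ = (3.22+0.66)/2 = 1.94, v̄ = (2.11+1.03)/2 = 1.57 → q = 12.1×1.94×1.57 = 36.85 ft³/s
Q = Σ q = 180.7 ft³/s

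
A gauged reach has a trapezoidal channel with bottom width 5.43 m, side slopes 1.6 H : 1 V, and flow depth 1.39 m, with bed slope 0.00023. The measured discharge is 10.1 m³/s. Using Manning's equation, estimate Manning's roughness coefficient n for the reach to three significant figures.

0.0159

A = (b + z·y)·y = (5.43 + 1.6×1.39)×1.39 = 10.64 m²
P = b + 2y√(1+z²) = 5.43 + 2×1.39×√(1+1.6²) = 10.68 m
R = A/P = 10.64/10.68 = 0.9966 m
n = (1/Q)·A·R^(2/3)·S^(1/2) = (1/10.1) × 10.64 × 0.9977 × 0.01517 = 0.01594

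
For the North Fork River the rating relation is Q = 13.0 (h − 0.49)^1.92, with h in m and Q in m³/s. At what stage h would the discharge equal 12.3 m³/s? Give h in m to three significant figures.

1.46 m

h − h₀ = (Q/C)^(1/b) = (12.3/13.0)^(1/1.92) = 0.9716 m
h = 0.49 + 0.9716 = 1.462 m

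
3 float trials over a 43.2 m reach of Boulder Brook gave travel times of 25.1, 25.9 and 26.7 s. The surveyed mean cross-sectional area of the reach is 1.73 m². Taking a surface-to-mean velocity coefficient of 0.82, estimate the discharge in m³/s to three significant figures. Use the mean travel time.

t̄ = (25.1 + 25.9 + 26.7) / 3 = 25.9 s
v_surface = L / t̄ = 43.2 / 25.9 = 1.668 m/s
v_mean = 0.82 × 1.668 = 1.368 m/s
Q = A × v_mean = 1.73 × 1.368 = 2.366 m³/s

2.37 m³/s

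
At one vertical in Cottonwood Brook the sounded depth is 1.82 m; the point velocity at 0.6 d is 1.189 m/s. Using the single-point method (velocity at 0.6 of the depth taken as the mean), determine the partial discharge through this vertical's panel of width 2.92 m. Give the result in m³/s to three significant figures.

v̄ = v₀.₆ = 1.189 m/s
q = v̄ × d × w = 1.189 × 1.82 × 2.92 = 6.319 m³/s

6.32 m³/s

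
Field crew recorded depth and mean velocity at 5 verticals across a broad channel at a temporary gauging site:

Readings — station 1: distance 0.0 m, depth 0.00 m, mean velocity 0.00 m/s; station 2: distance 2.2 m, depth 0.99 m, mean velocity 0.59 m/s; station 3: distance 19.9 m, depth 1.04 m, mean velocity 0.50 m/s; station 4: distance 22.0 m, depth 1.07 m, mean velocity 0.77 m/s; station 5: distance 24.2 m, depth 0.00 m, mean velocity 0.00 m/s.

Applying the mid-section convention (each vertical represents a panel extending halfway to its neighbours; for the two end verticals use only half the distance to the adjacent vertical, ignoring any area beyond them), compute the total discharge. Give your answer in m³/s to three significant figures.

12.7 m³/s

w_2 = (19.9 − 0.0)/2 = 9.95 m; q_2 = 0.59 × 0.99 × 9.95 = 5.812 m³/s
w_3 = (22.0 − 2.2)/2 = 9.9 m; q_3 = 0.50 × 1.04 × 9.9 = 5.148 m³/s
w_4 = (24.2 − 19.9)/2 = 2.15 m; q_4 = 0.77 × 1.07 × 2.15 = 1.771 m³/s
Stations 1, 5 contribute zero (depth or velocity is 0).
Q = Σ qᵢ = 12.73 m³/s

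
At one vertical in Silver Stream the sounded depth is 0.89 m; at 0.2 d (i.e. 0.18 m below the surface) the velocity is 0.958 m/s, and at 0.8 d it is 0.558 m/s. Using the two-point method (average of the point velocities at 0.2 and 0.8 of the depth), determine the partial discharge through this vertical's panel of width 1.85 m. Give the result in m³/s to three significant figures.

v̄ = (0.958 + 0.558) / 2 = 0.7580 m/s
q = v̄ × d × w = 0.7580 × 0.89 × 1.85 = 1.248 m³/s

1.25 m³/s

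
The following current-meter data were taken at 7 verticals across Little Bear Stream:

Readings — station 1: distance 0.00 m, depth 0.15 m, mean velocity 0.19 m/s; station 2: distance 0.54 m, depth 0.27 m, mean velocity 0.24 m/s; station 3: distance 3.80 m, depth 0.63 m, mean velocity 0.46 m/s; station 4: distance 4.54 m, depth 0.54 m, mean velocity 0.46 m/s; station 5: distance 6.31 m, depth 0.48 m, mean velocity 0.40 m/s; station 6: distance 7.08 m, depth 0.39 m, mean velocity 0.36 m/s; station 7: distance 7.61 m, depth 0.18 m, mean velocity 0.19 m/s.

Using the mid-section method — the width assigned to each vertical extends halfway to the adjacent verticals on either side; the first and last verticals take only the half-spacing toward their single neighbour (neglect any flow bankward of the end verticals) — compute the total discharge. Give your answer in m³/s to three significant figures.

1.37 m³/s

w_1 = (0.54 − 0.00)/2 = 0.27 m; q_1 = 0.19 × 0.15 × 0.27 = 0.007695 m³/s
w_2 = (3.80 − 0.00)/2 = 1.9 m; q_2 = 0.24 × 0.27 × 1.9 = 0.1231 m³/s
w_3 = (4.54 − 0.54)/2 = 2 m; q_3 = 0.46 × 0.63 × 2 = 0.5796 m³/s
w_4 = (6.31 − 3.80)/2 = 1.255 m; q_4 = 0.46 × 0.54 × 1.255 = 0.3117 m³/s
w_5 = (7.08 − 4.54)/2 = 1.27 m; q_5 = 0.40 × 0.48 × 1.27 = 0.2438 m³/s
w_6 = (7.61 − 6.31)/2 = 0.65 m; q_6 = 0.36 × 0.39 × 0.65 = 0.09126 m³/s
w_7 = (7.61 − 7.08)/2 = 0.265 m; q_7 = 0.19 × 0.18 × 0.265 = 0.009063 m³/s
Q = Σ qᵢ = 1.366 m³/s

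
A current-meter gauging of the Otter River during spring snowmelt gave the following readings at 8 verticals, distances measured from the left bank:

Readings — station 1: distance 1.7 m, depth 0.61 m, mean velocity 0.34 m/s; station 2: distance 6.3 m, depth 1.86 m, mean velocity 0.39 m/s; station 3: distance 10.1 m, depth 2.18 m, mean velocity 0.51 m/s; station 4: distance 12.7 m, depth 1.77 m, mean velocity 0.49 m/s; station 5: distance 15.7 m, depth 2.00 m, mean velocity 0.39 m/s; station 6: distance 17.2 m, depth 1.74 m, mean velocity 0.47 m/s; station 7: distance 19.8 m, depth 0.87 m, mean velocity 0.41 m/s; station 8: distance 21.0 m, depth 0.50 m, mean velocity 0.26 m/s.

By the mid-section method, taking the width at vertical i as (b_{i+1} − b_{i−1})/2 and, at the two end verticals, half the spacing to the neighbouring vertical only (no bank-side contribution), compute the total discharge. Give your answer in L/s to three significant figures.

13700 L/s

w_1 = (6.3 − 1.7)/2 = 2.3 m; q_1 = 0.34 × 0.61 × 2.3 = 0.4770 m³/s
w_2 = (10.1 − 1.7)/2 = 4.2 m; q_2 = 0.39 × 1.86 × 4.2 = 3.047 m³/s
w_3 = (12.7 − 6.3)/2 = 3.2 m; q_3 = 0.51 × 2.18 × 3.2 = 3.558 m³/s
w_4 = (15.7 − 10.1)/2 = 2.8 m; q_4 = 0.49 × 1.77 × 2.8 = 2.428 m³/s
w_5 = (17.2 − 12.7)/2 = 2.25 m; q_5 = 0.39 × 2.00 × 2.25 = 1.755 m³/s
w_6 = (19.8 − 15.7)/2 = 2.05 m; q_6 = 0.47 × 1.74 × 2.05 = 1.676 m³/s
w_7 = (21.0 − 17.2)/2 = 1.9 m; q_7 = 0.41 × 0.87 × 1.9 = 0.6777 m³/s
w_8 = (21.0 − 19.8)/2 = 0.6 m; q_8 = 0.26 × 0.50 × 0.6 = 0.07800 m³/s
Q = Σ qᵢ = 13.70 m³/s
= 13.70 × 1000 = 13700 L/s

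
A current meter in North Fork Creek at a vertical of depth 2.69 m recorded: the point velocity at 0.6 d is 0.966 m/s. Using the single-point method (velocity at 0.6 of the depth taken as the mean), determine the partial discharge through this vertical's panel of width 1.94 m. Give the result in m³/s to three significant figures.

v̄ = v₀.₆ = 0.966 m/s
q = v̄ × d × w = 0.9660 × 2.69 × 1.94 = 5.041 m³/s

5.04 m³/s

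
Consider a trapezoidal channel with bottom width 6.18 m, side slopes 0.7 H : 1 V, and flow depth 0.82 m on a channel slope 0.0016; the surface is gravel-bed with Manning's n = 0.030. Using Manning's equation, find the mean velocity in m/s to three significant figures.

1.03 m/s

A = (b + z·y)·y = (6.18 + 0.7×0.82)×0.82 = 5.538 m²
P = b + 2y√(1+z²) = 6.18 + 2×0.82×√(1+0.7²) = 8.182 m
R = A/P = 5.538/8.182 = 0.6769 m
Q = (1/n)·A·R^(2/3)·S^(1/2) = (1/0.030) × 5.538 × 0.6769^(2/3) × 0.0016^(1/2) = 5.693 m³/s
V = Q/A = 5.693/5.538 = 1.028 m/s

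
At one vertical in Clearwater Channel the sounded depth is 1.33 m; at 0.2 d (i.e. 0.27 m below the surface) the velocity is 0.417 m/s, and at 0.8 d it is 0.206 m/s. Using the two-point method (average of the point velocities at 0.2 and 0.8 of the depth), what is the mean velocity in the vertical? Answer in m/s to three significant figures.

v̄ = (0.417 + 0.206) / 2 = 0.3115 m/s

0.312 m/s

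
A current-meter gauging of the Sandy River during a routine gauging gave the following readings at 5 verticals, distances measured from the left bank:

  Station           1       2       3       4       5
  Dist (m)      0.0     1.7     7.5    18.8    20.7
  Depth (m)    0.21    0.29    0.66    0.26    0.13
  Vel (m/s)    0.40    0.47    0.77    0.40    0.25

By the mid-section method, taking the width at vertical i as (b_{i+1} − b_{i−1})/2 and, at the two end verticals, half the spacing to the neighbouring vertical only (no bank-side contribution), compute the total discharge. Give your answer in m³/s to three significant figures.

w_1 = (1.7 − 0.0)/2 = 0.85 m; q_1 = 0.40 × 0.21 × 0.85 = 0.07140 m³/s
w_2 = (7.5 − 0.0)/2 = 3.75 m; q_2 = 0.47 × 0.29 × 3.75 = 0.5111 m³/s
w_3 = (18.8 − 1.7)/2 = 8.55 m; q_3 = 0.77 × 0.66 × 8.55 = 4.345 m³/s
w_4 = (20.7 − 7.5)/2 = 6.6 m; q_4 = 0.40 × 0.26 × 6.6 = 0.6864 m³/s
w_5 = (20.7 − 18.8)/2 = 0.95 m; q_5 = 0.25 × 0.13 × 0.95 = 0.03088 m³/s
Q = Σ qᵢ = 5.645 m³/s

5.64 m³/s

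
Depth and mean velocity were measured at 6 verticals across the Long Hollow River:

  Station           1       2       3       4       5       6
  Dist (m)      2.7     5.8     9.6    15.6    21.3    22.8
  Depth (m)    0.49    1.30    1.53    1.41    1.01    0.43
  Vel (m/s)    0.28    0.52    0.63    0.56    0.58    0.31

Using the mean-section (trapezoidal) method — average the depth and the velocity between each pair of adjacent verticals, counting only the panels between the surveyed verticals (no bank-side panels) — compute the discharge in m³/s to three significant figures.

Panel 1-2: Δb = 3.1 m, d̄ = (0.49+1.30)/2 = 0.895, v̄ = (0.28+0.52)/2 = 0.4 → q = 3.1×0.895×0.4 = 1.110 m³/s
Panel 2-3: Δb = 3.8 m, d̄ = (1.30+1.53)/2 = 1.415, v̄ = (0.52+0.63)/2 = 0.575 → q = 3.8×1.415×0.575 = 3.092 m³/s
Panel 3-4: Δb = 6 m, d̄ = (1.53+1.41)/2 = 1.47, v̄ = (0.63+0.56)/2 = 0.595 → q = 6×1.47×0.595 = 5.248 m³/s
Panel 4-5: Δb = 5.7 m, d̄ = (1.41+1.01)/2 = 1.21, v̄ = (0.56+0.58)/2 = 0.57 → q = 5.7×1.21×0.57 = 3.931 m³/s
Panel 5-6: Δb = 1.5 m, d̄ = (1.01+0.43)/2 = 0.72, v̄ = (0.58+0.31)/2 = 0.445 → q = 1.5×0.72×0.445 = 0.4806 m³/s
Q = Σ q = 13.86 m³/s

13.9 m³/s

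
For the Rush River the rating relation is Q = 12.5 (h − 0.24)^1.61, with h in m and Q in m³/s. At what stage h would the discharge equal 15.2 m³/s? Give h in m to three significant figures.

h − h₀ = (Q/C)^(1/b) = (15.2/12.5)^(1/1.61) = 1.129 m
h = 0.24 + 1.129 = 1.369 m

1.37 m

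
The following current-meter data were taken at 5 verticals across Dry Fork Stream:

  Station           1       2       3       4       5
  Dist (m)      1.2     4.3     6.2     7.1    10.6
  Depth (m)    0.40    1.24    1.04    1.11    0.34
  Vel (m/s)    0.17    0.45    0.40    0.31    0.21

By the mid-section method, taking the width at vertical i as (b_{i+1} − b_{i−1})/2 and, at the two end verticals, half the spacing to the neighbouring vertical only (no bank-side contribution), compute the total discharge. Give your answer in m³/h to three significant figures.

10700 m³/h

w_1 = (4.3 − 1.2)/2 = 1.55 m; q_1 = 0.17 × 0.40 × 1.55 = 0.1054 m³/s
w_2 = (6.2 − 1.2)/2 = 2.5 m; q_2 = 0.45 × 1.24 × 2.5 = 1.395 m³/s
w_3 = (7.1 − 4.3)/2 = 1.4 m; q_3 = 0.40 × 1.04 × 1.4 = 0.5824 m³/s
w_4 = (10.6 − 6.2)/2 = 2.2 m; q_4 = 0.31 × 1.11 × 2.2 = 0.7570 m³/s
w_5 = (10.6 − 7.1)/2 = 1.75 m; q_5 = 0.21 × 0.34 × 1.75 = 0.1250 m³/s
Q = Σ qᵢ = 2.965 m³/s
= 2.965 × 3600 = 10670 m³/h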